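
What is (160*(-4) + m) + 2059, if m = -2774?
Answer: -1355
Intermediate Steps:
(160*(-4) + m) + 2059 = (160*(-4) - 2774) + 2059 = (-640 - 2774) + 2059 = -3414 + 2059 = -1355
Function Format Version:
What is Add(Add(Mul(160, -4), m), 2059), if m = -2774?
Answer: -1355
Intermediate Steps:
Add(Add(Mul(160, -4), m), 2059) = Add(Add(Mul(160, -4), -2774), 2059) = Add(Add(-640, -2774), 2059) = Add(-3414, 2059) = -1355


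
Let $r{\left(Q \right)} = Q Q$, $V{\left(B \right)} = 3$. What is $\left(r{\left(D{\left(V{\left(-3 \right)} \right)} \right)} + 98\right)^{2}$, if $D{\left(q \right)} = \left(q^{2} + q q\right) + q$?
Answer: $290521$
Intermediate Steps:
$D{\left(q \right)} = q + 2 q^{2}$ ($D{\left(q \right)} = \left(q^{2} + q^{2}\right) + q = 2 q^{2} + q = q + 2 q^{2}$)
$r{\left(Q \right)} = Q^{2}$
$\left(r{\left(D{\left(V{\left(-3 \right)} \right)} \right)} + 98\right)^{2} = \left(\left(3 \left(1 + 2 \cdot 3\right)\right)^{2} + 98\right)^{2} = \left(\left(3 \left(1 + 6\right)\right)^{2} + 98\right)^{2} = \left(\left(3 \cdot 7\right)^{2} + 98\right)^{2} = \left(21^{2} + 98\right)^{2} = \left(441 + 98\right)^{2} = 539^{2} = 290521$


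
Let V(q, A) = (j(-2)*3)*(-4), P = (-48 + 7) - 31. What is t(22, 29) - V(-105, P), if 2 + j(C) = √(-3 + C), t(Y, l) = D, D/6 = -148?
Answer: -912 + 12*I*√5 ≈ -912.0 + 26.833*I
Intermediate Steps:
D = -888 (D = 6*(-148) = -888)
t(Y, l) = -888
P = -72 (P = -41 - 31 = -72)
j(C) = -2 + √(-3 + C)
V(q, A) = 24 - 12*I*√5 (V(q, A) = ((-2 + √(-3 - 2))*3)*(-4) = ((-2 + √(-5))*3)*(-4) = ((-2 + I*√5)*3)*(-4) = (-6 + 3*I*√5)*(-4) = 24 - 12*I*√5)
t(22, 29) - V(-105, P) = -888 - (24 - 12*I*√5) = -888 + (-24 + 12*I*√5) = -912 + 12*I*√5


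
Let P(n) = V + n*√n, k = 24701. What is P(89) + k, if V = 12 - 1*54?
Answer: 24659 + 89*√89 ≈ 25499.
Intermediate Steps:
V = -42 (V = 12 - 54 = -42)
P(n) = -42 + n^(3/2) (P(n) = -42 + n*√n = -42 + n^(3/2))
P(89) + k = (-42 + 89^(3/2)) + 24701 = (-42 + 89*√89) + 24701 = 24659 + 89*√89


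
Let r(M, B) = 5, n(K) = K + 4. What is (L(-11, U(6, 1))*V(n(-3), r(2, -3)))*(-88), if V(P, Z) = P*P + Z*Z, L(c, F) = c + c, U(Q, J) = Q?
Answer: 50336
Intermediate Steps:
n(K) = 4 + K
L(c, F) = 2*c
V(P, Z) = P**2 + Z**2
(L(-11, U(6, 1))*V(n(-3), r(2, -3)))*(-88) = ((2*(-11))*((4 - 3)**2 + 5**2))*(-88) = -22*(1**2 + 25)*(-88) = -22*(1 + 25)*(-88) = -22*26*(-88) = -572*(-88) = 50336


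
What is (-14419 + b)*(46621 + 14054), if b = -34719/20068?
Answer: -17559054427425/20068 ≈ -8.7498e+8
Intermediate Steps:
b = -34719/20068 (b = -34719*1/20068 = -34719/20068 ≈ -1.7301)
(-14419 + b)*(46621 + 14054) = (-14419 - 34719/20068)*(46621 + 14054) = -289395211/20068*60675 = -17559054427425/20068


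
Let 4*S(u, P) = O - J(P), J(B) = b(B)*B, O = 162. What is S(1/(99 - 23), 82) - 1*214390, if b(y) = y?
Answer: -432061/2 ≈ -2.1603e+5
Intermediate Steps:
J(B) = B**2 (J(B) = B*B = B**2)
S(u, P) = 81/2 - P**2/4 (S(u, P) = (162 - P**2)/4 = 81/2 - P**2/4)
S(1/(99 - 23), 82) - 1*214390 = (81/2 - 1/4*82**2) - 1*214390 = (81/2 - 1/4*6724) - 214390 = (81/2 - 1681) - 214390 = -3281/2 - 214390 = -432061/2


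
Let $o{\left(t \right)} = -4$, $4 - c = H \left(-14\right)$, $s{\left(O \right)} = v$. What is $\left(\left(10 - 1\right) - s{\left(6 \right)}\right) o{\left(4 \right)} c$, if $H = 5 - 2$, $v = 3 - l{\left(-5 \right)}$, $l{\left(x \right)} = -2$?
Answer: $-736$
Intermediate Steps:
$v = 5$ ($v = 3 - -2 = 3 + 2 = 5$)
$s{\left(O \right)} = 5$
$H = 3$
$c = 46$ ($c = 4 - 3 \left(-14\right) = 4 - -42 = 4 + 42 = 46$)
$\left(\left(10 - 1\right) - s{\left(6 \right)}\right) o{\left(4 \right)} c = \left(\left(10 - 1\right) - 5\right) \left(-4\right) 46 = \left(9 - 5\right) \left(-4\right) 46 = 4 \left(-4\right) 46 = \left(-16\right) 46 = -736$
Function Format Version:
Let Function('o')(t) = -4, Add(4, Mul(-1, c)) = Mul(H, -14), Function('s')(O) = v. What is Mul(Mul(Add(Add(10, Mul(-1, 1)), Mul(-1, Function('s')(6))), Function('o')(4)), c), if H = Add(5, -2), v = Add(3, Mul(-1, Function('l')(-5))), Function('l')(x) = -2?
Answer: -736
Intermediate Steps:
v = 5 (v = Add(3, Mul(-1, -2)) = Add(3, 2) = 5)
Function('s')(O) = 5
H = 3
c = 46 (c = Add(4, Mul(-1, Mul(3, -14))) = Add(4, Mul(-1, -42)) = Add(4, 42) = 46)
Mul(Mul(Add(Add(10, Mul(-1, 1)), Mul(-1, Function('s')(6))), Function('o')(4)), c) = Mul(Mul(Add(Add(10, Mul(-1, 1)), Mul(-1, 5)), -4), 46) = Mul(Mul(Add(Add(10, -1), -5), -4), 46) = Mul(Mul(Add(9, -5), -4), 46) = Mul(Mul(4, -4), 46) = Mul(-16, 46) = -736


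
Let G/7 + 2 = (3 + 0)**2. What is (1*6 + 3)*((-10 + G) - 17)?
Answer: 198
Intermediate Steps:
G = 49 (G = -14 + 7*(3 + 0)**2 = -14 + 7*3**2 = -14 + 7*9 = -14 + 63 = 49)
(1*6 + 3)*((-10 + G) - 17) = (1*6 + 3)*((-10 + 49) - 17) = (6 + 3)*(39 - 17) = 9*22 = 198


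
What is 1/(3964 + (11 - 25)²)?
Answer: 1/4160 ≈ 0.00024038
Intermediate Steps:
1/(3964 + (11 - 25)²) = 1/(3964 + (-14)²) = 1/(3964 + 196) = 1/4160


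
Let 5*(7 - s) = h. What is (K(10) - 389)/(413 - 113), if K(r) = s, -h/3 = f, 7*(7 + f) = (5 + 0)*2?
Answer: -13487/10500 ≈ -1.2845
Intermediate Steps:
f = -39/7 (f = -7 + ((5 + 0)*2)/7 = -7 + (5*2)/7 = -7 + (⅐)*10 = -7 + 10/7 = -39/7 ≈ -5.5714)
h = 117/7 (h = -3*(-39/7) = 117/7 ≈ 16.714)
s = 128/35 (s = 7 - ⅕*117/7 = 7 - 117/35 = 128/35 ≈ 3.6571)
K(r) = 128/35
(K(10) - 389)/(413 - 113) = (128/35 - 389)/(413 - 113) = -13487/35/300 = -13487/35*1/300 = -13487/10500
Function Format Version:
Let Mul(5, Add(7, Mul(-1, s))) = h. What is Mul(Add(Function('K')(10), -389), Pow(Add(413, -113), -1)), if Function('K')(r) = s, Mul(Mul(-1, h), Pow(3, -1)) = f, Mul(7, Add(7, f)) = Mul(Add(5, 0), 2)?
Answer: Rational(-13487, 10500) ≈ -1.2845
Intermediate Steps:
f = Rational(-39, 7) (f = Add(-7, Mul(Rational(1, 7), Mul(Add(5, 0), 2))) = Add(-7, Mul(Rational(1, 7), Mul(5, 2))) = Add(-7, Mul(Rational(1, 7), 10)) = Add(-7, Rational(10, 7)) = Rational(-39, 7) ≈ -5.5714)
h = Rational(117, 7) (h = Mul(-3, Rational(-39, 7)) = Rational(117, 7) ≈ 16.714)
s = Rational(128, 35) (s = Add(7, Mul(Rational(-1, 5), Rational(117, 7))) = Add(7, Rational(-117, 35)) = Rational(128, 35) ≈ 3.6571)
Function('K')(r) = Rational(128, 35)
Mul(Add(Function('K')(10), -389), Pow(Add(413, -113), -1)) = Mul(Add(Rational(128, 35), -389), Pow(Add(413, -113), -1)) = Mul(Rational(-13487, 35), Pow(300, -1)) = Mul(Rational(-13487, 35), Rational(1, 300)) = Rational(-13487, 10500)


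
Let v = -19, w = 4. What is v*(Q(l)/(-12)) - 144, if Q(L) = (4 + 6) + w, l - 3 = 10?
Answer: -731/6 ≈ -121.83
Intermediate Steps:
l = 13 (l = 3 + 10 = 13)
Q(L) = 14 (Q(L) = (4 + 6) + 4 = 10 + 4 = 14)
v*(Q(l)/(-12)) - 144 = -266/(-12) - 144 = -266*(-1)/12 - 144 = -19*(-7/6) - 144 = 133/6 - 144 = -731/6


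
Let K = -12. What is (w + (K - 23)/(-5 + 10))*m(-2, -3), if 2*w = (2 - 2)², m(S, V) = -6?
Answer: 42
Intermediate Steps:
w = 0 (w = (2 - 2)²/2 = (½)*0² = (½)*0 = 0)
(w + (K - 23)/(-5 + 10))*m(-2, -3) = (0 + (-12 - 23)/(-5 + 10))*(-6) = (0 - 35/5)*(-6) = (0 - 35*⅕)*(-6) = (0 - 7)*(-6) = -7*(-6) = 42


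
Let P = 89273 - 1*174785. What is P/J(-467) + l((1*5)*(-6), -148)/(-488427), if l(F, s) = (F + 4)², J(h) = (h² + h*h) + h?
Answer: -14020303420/70937672199 ≈ -0.19764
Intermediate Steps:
J(h) = h + 2*h² (J(h) = (h² + h²) + h = 2*h² + h = h + 2*h²)
l(F, s) = (4 + F)²
P = -85512 (P = 89273 - 174785 = -85512)
P/J(-467) + l((1*5)*(-6), -148)/(-488427) = -85512*(-1/(467*(1 + 2*(-467)))) + (4 + (1*5)*(-6))²/(-488427) = -85512*(-1/(467*(1 - 934))) + (4 + 5*(-6))²*(-1/488427) = -85512/((-467*(-933))) + (4 - 30)²*(-1/488427) = -85512/435711 + (-26)²*(-1/488427) = -85512*1/435711 + 676*(-1/488427) = -28504/145237 - 676/488427 = -14020303420/70937672199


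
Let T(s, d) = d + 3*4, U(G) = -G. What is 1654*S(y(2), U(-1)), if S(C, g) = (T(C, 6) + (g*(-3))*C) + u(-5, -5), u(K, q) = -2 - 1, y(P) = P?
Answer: 14886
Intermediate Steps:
T(s, d) = 12 + d (T(s, d) = d + 12 = 12 + d)
u(K, q) = -3
S(C, g) = 15 - 3*C*g (S(C, g) = ((12 + 6) + (g*(-3))*C) - 3 = (18 + (-3*g)*C) - 3 = (18 - 3*C*g) - 3 = 15 - 3*C*g)
1654*S(y(2), U(-1)) = 1654*(15 - 3*2*(-1*(-1))) = 1654*(15 - 3*2*1) = 1654*(15 - 6) = 1654*9 = 14886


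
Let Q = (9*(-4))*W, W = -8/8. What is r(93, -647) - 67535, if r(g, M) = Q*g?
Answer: -64187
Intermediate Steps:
W = -1 (W = -8*⅛ = -1)
Q = 36 (Q = (9*(-4))*(-1) = -36*(-1) = 36)
r(g, M) = 36*g
r(93, -647) - 67535 = 36*93 - 67535 = 3348 - 67535 = -64187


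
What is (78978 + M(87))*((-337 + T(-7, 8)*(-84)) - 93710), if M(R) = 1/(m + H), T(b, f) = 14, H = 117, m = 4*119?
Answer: -4459669696965/593 ≈ -7.5205e+9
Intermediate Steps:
m = 476
M(R) = 1/593 (M(R) = 1/(476 + 117) = 1/593)
(78978 + M(87))*((-337 + T(-7, 8)*(-84)) - 93710) = (78978 + 1/593)*((-337 + 14*(-84)) - 93710) = 46833955*((-337 - 1176) - 93710)/593 = 46833955*(-1513 - 93710)/593 = (46833955/593)*(-95223) = -4459669696965/593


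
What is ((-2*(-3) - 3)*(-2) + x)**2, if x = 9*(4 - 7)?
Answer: 1089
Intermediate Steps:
x = -27 (x = 9*(-3) = -27)
((-2*(-3) - 3)*(-2) + x)**2 = ((-2*(-3) - 3)*(-2) - 27)**2 = ((6 - 3)*(-2) - 27)**2 = (3*(-2) - 27)**2 = (-6 - 27)**2 = (-33)**2 = 1089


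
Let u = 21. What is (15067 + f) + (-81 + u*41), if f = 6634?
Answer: 22481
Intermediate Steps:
(15067 + f) + (-81 + u*41) = (15067 + 6634) + (-81 + 21*41) = 21701 + (-81 + 861) = 21701 + 780 = 22481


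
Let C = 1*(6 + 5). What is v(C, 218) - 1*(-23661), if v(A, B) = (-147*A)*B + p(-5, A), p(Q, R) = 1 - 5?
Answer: -328849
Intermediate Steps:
C = 11 (C = 1*11 = 11)
p(Q, R) = -4
v(A, B) = -4 - 147*A*B (v(A, B) = (-147*A)*B - 4 = -147*A*B - 4 = -4 - 147*A*B)
v(C, 218) - 1*(-23661) = (-4 - 147*11*218) - 1*(-23661) = (-4 - 352506) + 23661 = -352510 + 23661 = -328849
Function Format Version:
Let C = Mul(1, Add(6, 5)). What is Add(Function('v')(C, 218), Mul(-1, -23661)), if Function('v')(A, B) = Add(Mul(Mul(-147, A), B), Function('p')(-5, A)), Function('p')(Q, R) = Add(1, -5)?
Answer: -328849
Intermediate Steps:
C = 11 (C = Mul(1, 11) = 11)
Function('p')(Q, R) = -4
Function('v')(A, B) = Add(-4, Mul(-147, A, B)) (Function('v')(A, B) = Add(Mul(Mul(-147, A), B), -4) = Add(Mul(-147, A, B), -4) = Add(-4, Mul(-147, A, B)))
Add(Function('v')(C, 218), Mul(-1, -23661)) = Add(Add(-4, Mul(-147, 11, 218)), Mul(-1, -23661)) = Add(Add(-4, -352506), 23661) = Add(-352510, 23661) = -328849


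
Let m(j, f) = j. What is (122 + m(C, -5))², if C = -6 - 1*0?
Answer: 13456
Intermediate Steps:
C = -6 (C = -6 + 0 = -6)
(122 + m(C, -5))² = (122 - 6)² = 116² = 13456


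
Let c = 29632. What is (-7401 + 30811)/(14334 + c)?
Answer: 11705/21983 ≈ 0.53246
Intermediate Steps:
(-7401 + 30811)/(14334 + c) = (-7401 + 30811)/(14334 + 29632) = 23410/43966 = 23410*(1/43966) = 11705/21983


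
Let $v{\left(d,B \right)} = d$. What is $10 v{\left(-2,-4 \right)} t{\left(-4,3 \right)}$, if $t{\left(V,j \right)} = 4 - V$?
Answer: $-160$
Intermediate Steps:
$10 v{\left(-2,-4 \right)} t{\left(-4,3 \right)} = 10 \left(-2\right) \left(4 - -4\right) = - 20 \left(4 + 4\right) = \left(-20\right) 8 = -160$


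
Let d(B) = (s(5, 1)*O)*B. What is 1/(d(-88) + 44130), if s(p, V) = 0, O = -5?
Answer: 1/44130 ≈ 2.2660e-5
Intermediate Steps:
d(B) = 0 (d(B) = (0*(-5))*B = 0*B = 0)
1/(d(-88) + 44130) = 1/(0 + 44130) = 1/44130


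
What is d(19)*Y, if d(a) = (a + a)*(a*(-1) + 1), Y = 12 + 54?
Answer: -45144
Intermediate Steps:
Y = 66
d(a) = 2*a*(1 - a) (d(a) = (2*a)*(-a + 1) = (2*a)*(1 - a) = 2*a*(1 - a))
d(19)*Y = (2*19*(1 - 1*19))*66 = (2*19*(1 - 19))*66 = (2*19*(-18))*66 = -684*66 = -45144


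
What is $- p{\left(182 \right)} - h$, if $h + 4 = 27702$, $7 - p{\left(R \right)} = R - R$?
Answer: $-27705$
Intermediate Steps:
$p{\left(R \right)} = 7$ ($p{\left(R \right)} = 7 - \left(R - R\right) = 7 - 0 = 7 + 0 = 7$)
$h = 27698$ ($h = -4 + 27702 = 27698$)
$- p{\left(182 \right)} - h = \left(-1\right) 7 - 27698 = -7 - 27698 = -27705$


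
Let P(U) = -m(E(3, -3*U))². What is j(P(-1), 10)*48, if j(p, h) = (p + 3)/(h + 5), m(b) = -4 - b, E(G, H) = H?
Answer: -736/5 ≈ -147.20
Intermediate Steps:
P(U) = -(-4 + 3*U)² (P(U) = -(-4 - (-3)*U)² = -(-4 + 3*U)²)
j(p, h) = (3 + p)/(5 + h)
j(P(-1), 10)*48 = ((3 - (-4 + 3*(-1))²)/(5 + 10))*48 = ((3 - (-4 - 3)²)/15)*48 = ((3 - 1*(-7)²)/15)*48 = ((3 - 1*49)/15)*48 = ((3 - 49)/15)*48 = ((1/15)*(-46))*48 = -46/15*48 = -736/5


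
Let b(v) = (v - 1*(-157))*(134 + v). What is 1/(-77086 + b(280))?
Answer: 1/103832 ≈ 9.6309e-6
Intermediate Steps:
b(v) = (134 + v)*(157 + v) (b(v) = (v + 157)*(134 + v) = (157 + v)*(134 + v) = (134 + v)*(157 + v))
1/(-77086 + b(280)) = 1/(-77086 + (21038 + 280² + 291*280)) = 1/(-77086 + (21038 + 78400 + 81480)) = 1/(-77086 + 180918) = 1/103832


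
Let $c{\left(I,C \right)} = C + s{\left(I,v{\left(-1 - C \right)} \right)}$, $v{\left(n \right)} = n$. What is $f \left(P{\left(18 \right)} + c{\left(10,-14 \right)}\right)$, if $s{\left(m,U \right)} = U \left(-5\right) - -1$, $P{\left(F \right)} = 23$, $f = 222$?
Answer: $-12210$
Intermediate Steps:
$s{\left(m,U \right)} = 1 - 5 U$ ($s{\left(m,U \right)} = - 5 U + 1 = 1 - 5 U$)
$c{\left(I,C \right)} = 6 + 6 C$ ($c{\left(I,C \right)} = C - \left(-1 + 5 \left(-1 - C\right)\right) = C + \left(1 + \left(5 + 5 C\right)\right) = C + \left(6 + 5 C\right) = 6 + 6 C$)
$f \left(P{\left(18 \right)} + c{\left(10,-14 \right)}\right) = 222 \left(23 + \left(6 + 6 \left(-14\right)\right)\right) = 222 \left(23 + \left(6 - 84\right)\right) = 222 \left(23 - 78\right) = 222 \left(-55\right) = -12210$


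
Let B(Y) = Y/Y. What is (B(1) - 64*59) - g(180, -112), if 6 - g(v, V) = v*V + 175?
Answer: -23766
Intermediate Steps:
g(v, V) = -169 - V*v (g(v, V) = 6 - (v*V + 175) = 6 - (V*v + 175) = 6 - (175 + V*v) = 6 + (-175 - V*v) = -169 - V*v)
B(Y) = 1
(B(1) - 64*59) - g(180, -112) = (1 - 64*59) - (-169 - 1*(-112)*180) = (1 - 3776) - (-169 + 20160) = -3775 - 1*19991 = -3775 - 19991 = -23766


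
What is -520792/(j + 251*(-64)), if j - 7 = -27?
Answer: 130198/4021 ≈ 32.380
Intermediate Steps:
j = -20 (j = 7 - 27 = -20)
-520792/(j + 251*(-64)) = -520792/(-20 + 251*(-64)) = -520792/(-20 - 16064) = -520792/(-16084) = -520792*(-1/16084) = 130198/4021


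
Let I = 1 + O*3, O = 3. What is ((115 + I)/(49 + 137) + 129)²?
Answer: 581726161/34596 ≈ 16815.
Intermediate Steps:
I = 10 (I = 1 + 3*3 = 1 + 9 = 10)
((115 + I)/(49 + 137) + 129)² = ((115 + 10)/(49 + 137) + 129)² = (125/186 + 129)² = (24119/186)² = 581726161/34596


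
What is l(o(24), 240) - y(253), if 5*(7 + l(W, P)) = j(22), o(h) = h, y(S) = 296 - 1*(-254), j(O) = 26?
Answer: -2759/5 ≈ -551.80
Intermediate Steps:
y(S) = 550 (y(S) = 296 + 254 = 550)
l(W, P) = -9/5 (l(W, P) = -7 + (1/5)*26 = -7 + 26/5 = -9/5)
l(o(24), 240) - y(253) = -9/5 - 1*550 = -9/5 - 550 = -2759/5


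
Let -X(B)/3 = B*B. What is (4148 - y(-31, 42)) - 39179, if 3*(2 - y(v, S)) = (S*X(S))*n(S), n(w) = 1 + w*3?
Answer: -9444209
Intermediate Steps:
n(w) = 1 + 3*w
X(B) = -3*B² (X(B) = -3*B*B = -3*B²)
y(v, S) = 2 + S³*(1 + 3*S) (y(v, S) = 2 - S*(-3*S²)*(1 + 3*S)/3 = 2 - (-3*S³)*(1 + 3*S)/3 = 2 - (-1)*S³*(1 + 3*S) = 2 + S³*(1 + 3*S))
(4148 - y(-31, 42)) - 39179 = (4148 - (2 + 42³*(1 + 3*42))) - 39179 = (4148 - (2 + 74088*(1 + 126))) - 39179 = (4148 - (2 + 74088*127)) - 39179 = (4148 - (2 + 9409176)) - 39179 = (4148 - 1*9409178) - 39179 = (4148 - 9409178) - 39179 = -9405030 - 39179 = -9444209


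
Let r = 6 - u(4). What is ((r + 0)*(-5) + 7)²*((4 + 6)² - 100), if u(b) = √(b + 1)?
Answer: 0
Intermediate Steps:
u(b) = √(1 + b)
r = 6 - √5 (r = 6 - √(1 + 4) = 6 - √5 ≈ 3.7639)
((r + 0)*(-5) + 7)²*((4 + 6)² - 100) = (((6 - √5) + 0)*(-5) + 7)²*((4 + 6)² - 100) = ((6 - √5)*(-5) + 7)²*(10² - 100) = ((-30 + 5*√5) + 7)²*(100 - 100) = (-23 + 5*√5)²*0 = 0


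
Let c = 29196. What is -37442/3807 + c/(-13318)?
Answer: -304900864/25350813 ≈ -12.027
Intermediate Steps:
-37442/3807 + c/(-13318) = -37442/3807 + 29196/(-13318) = -37442*1/3807 + 29196*(-1/13318) = -37442/3807 - 14598/6659 = -304900864/25350813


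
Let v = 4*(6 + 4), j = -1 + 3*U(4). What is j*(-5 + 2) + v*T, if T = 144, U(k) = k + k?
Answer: 5691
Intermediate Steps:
U(k) = 2*k
j = 23 (j = -1 + 3*(2*4) = -1 + 3*8 = -1 + 24 = 23)
v = 40 (v = 4*10 = 40)
j*(-5 + 2) + v*T = 23*(-5 + 2) + 40*144 = 23*(-3) + 5760 = -69 + 5760 = 5691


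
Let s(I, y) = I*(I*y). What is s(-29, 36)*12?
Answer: 363312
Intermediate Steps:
s(I, y) = y*I²
s(-29, 36)*12 = (36*(-29)²)*12 = (36*841)*12 = 30276*12 = 363312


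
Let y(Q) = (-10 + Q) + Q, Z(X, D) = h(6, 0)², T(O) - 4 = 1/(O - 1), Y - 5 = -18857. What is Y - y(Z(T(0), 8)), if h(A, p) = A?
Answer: -18914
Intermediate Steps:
Y = -18852 (Y = 5 - 18857 = -18852)
T(O) = 4 + 1/(-1 + O) (T(O) = 4 + 1/(O - 1) = 4 + 1/(-1 + O))
Z(X, D) = 36 (Z(X, D) = 6² = 36)
y(Q) = -10 + 2*Q
Y - y(Z(T(0), 8)) = -18852 - (-10 + 2*36) = -18852 - (-10 + 72) = -18852 - 1*62 = -18852 - 62 = -18914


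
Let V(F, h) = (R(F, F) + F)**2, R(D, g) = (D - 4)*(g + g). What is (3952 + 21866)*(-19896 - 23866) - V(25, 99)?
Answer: -1131002941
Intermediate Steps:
R(D, g) = 2*g*(-4 + D) (R(D, g) = (-4 + D)*(2*g) = 2*g*(-4 + D))
V(F, h) = (F + 2*F*(-4 + F))**2 (V(F, h) = (2*F*(-4 + F) + F)**2 = (F + 2*F*(-4 + F))**2)
(3952 + 21866)*(-19896 - 23866) - V(25, 99) = (3952 + 21866)*(-19896 - 23866) - 25**2*(-7 + 2*25)**2 = 25818*(-43762) - 625*(-7 + 50)**2 = -1129847316 - 625*43**2 = -1129847316 - 625*1849 = -1129847316 - 1*1155625 = -1129847316 - 1155625 = -1131002941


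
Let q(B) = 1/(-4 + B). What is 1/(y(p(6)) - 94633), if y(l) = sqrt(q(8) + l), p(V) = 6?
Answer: -2/189261 ≈ -1.0567e-5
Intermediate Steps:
y(l) = sqrt(1/4 + l) (y(l) = sqrt(1/(-4 + 8) + l) = sqrt(1/4 + l))
1/(y(p(6)) - 94633) = 1/(sqrt(1 + 4*6)/2 - 94633) = 1/(sqrt(1 + 24)/2 - 94633) = 1/(sqrt(25)/2 - 94633) = 1/((1/2)*5 - 94633) = 1/(5/2 - 94633) = 1/(-189261/2) = -2/189261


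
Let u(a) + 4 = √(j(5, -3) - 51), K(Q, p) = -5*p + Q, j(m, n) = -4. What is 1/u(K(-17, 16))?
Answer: -4/71 - I*√55/71 ≈ -0.056338 - 0.10445*I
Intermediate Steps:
K(Q, p) = Q - 5*p
u(a) = -4 + I*√55 (u(a) = -4 + √(-4 - 51) = -4 + √(-55) = -4 + I*√55)
1/u(K(-17, 16)) = 1/(-4 + I*√55)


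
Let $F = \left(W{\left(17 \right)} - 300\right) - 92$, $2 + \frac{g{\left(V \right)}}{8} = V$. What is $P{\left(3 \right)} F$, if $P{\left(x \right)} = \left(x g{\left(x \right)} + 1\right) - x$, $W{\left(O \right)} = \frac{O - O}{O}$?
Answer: $-8624$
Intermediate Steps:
$g{\left(V \right)} = -16 + 8 V$
$W{\left(O \right)} = 0$ ($W{\left(O \right)} = \frac{0}{O} = 0$)
$F = -392$ ($F = \left(0 - 300\right) - 92 = -300 - 92 = -392$)
$P{\left(x \right)} = 1 - x + x \left(-16 + 8 x\right)$ ($P{\left(x \right)} = \left(x \left(-16 + 8 x\right) + 1\right) - x = \left(1 + x \left(-16 + 8 x\right)\right) - x = 1 - x + x \left(-16 + 8 x\right)$)
$P{\left(3 \right)} F = \left(1 - 3 + 8 \cdot 3 \left(-2 + 3\right)\right) \left(-392\right) = \left(1 - 3 + 8 \cdot 3 \cdot 1\right) \left(-392\right) = \left(1 - 3 + 24\right) \left(-392\right) = 22 \left(-392\right) = -8624$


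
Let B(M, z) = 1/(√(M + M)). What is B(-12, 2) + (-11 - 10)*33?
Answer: -693 - I*√6/12 ≈ -693.0 - 0.20412*I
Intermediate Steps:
B(M, z) = √2/(2*√M) (B(M, z) = 1/(√(2*M)) = 1/(√2*√M) = √2/(2*√M))
B(-12, 2) + (-11 - 10)*33 = √2/(2*√(-12)) + (-11 - 10)*33 = √2*(-I*√3/6)/2 - 21*33 = -I*√6/12 - 693 = -693 - I*√6/12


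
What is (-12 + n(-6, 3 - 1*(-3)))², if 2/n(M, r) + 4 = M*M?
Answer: 36481/256 ≈ 142.50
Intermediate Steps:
n(M, r) = 2/(-4 + M²) (n(M, r) = 2/(-4 + M*M) = 2/(-4 + M²))
(-12 + n(-6, 3 - 1*(-3)))² = (-12 + 2/(-4 + (-6)²))² = (-12 + 2/(-4 + 36))² = (-12 + 2/32)² = (-12 + 2*(1/32))² = (-12 + 1/16)² = (-191/16)² = 36481/256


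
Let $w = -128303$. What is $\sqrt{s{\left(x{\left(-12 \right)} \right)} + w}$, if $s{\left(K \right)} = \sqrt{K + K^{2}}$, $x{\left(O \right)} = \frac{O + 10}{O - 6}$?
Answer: $\frac{\sqrt{-1154727 + \sqrt{10}}}{3} \approx 358.19 i$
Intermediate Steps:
$x{\left(O \right)} = \frac{10 + O}{-6 + O}$
$\sqrt{s{\left(x{\left(-12 \right)} \right)} + w} = \sqrt{\sqrt{\frac{10 - 12}{-6 - 12} \left(1 + \frac{10 - 12}{-6 - 12}\right)} - 128303} = \sqrt{\sqrt{\frac{1}{-18} \left(-2\right) \left(1 + \frac{1}{-18} \left(-2\right)\right)} - 128303} = \sqrt{\sqrt{\left(- \frac{1}{18}\right) \left(-2\right) \left(1 - - \frac{1}{9}\right)} - 128303} = \sqrt{\sqrt{\frac{1 + \frac{1}{9}}{9}} - 128303} = \sqrt{\sqrt{\frac{1}{9} \cdot \frac{10}{9}} - 128303} = \sqrt{\sqrt{\frac{10}{81}} - 128303} = \sqrt{\frac{\sqrt{10}}{9} - 128303} = \sqrt{-128303 + \frac{\sqrt{10}}{9}}$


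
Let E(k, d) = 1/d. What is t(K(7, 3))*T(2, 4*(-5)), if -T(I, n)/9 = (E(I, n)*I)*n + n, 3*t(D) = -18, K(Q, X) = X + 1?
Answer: -972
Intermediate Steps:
K(Q, X) = 1 + X
t(D) = -6 (t(D) = (⅓)*(-18) = -6)
E(k, d) = 1/d
T(I, n) = -9*I - 9*n (T(I, n) = -9*((I/n)*n + n) = -9*(I + n) = -9*I - 9*n)
t(K(7, 3))*T(2, 4*(-5)) = -6*(-9*2 - 36*(-5)) = -6*(-18 - 9*(-20)) = -6*(-18 + 180) = -6*162 = -972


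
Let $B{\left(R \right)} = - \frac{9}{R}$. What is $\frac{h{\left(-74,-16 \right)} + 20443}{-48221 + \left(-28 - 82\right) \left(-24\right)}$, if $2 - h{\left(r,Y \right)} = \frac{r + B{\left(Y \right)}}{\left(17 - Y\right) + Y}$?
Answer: $- \frac{5562215}{12398032} \approx -0.44864$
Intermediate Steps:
$h{\left(r,Y \right)} = 2 - \frac{r}{17} + \frac{9}{17 Y}$ ($h{\left(r,Y \right)} = 2 - \frac{r - \frac{9}{Y}}{\left(17 - Y\right) + Y} = 2 - \frac{r - \frac{9}{Y}}{17} = 2 - \left(r - \frac{9}{Y}\right) \frac{1}{17} = 2 - \left(- \frac{9}{17 Y} + \frac{r}{17}\right) = 2 - \frac{r}{17} + \frac{9}{17 Y}$)
$\frac{h{\left(-74,-16 \right)} + 20443}{-48221 + \left(-28 - 82\right) \left(-24\right)} = \frac{\frac{9 - 16 \left(34 - -74\right)}{17 \left(-16\right)} + 20443}{-48221 + \left(-28 - 82\right) \left(-24\right)} = \frac{\frac{1}{17} \left(- \frac{1}{16}\right) \left(9 - 16 \left(34 + 74\right)\right) + 20443}{-48221 - -2640} = \frac{\frac{1}{17} \left(- \frac{1}{16}\right) \left(9 - 1728\right) + 20443}{-48221 + 2640} = \frac{\frac{1}{17} \left(- \frac{1}{16}\right) \left(9 - 1728\right) + 20443}{-45581} = \left(\frac{1}{17} \left(- \frac{1}{16}\right) \left(-1719\right) + 20443\right) \left(- \frac{1}{45581}\right) = \left(\frac{1719}{272} + 20443\right) \left(- \frac{1}{45581}\right) = \frac{5562215}{272} \left(- \frac{1}{45581}\right) = - \frac{5562215}{12398032}$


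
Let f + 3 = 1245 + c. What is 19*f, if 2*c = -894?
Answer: 15105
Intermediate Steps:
c = -447 (c = (½)*(-894) = -447)
f = 795 (f = -3 + (1245 - 447) = -3 + 798 = 795)
19*f = 19*795 = 15105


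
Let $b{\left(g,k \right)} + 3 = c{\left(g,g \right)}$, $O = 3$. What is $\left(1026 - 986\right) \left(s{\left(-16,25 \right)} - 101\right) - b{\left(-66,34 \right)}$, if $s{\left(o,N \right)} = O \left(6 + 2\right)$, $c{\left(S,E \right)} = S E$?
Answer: $-7433$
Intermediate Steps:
$c{\left(S,E \right)} = E S$
$b{\left(g,k \right)} = -3 + g^{2}$ ($b{\left(g,k \right)} = -3 + g g = -3 + g^{2}$)
$s{\left(o,N \right)} = 24$ ($s{\left(o,N \right)} = 3 \left(6 + 2\right) = 3 \cdot 8 = 24$)
$\left(1026 - 986\right) \left(s{\left(-16,25 \right)} - 101\right) - b{\left(-66,34 \right)} = \left(1026 - 986\right) \left(24 - 101\right) - \left(-3 + \left(-66\right)^{2}\right) = 40 \left(-77\right) - \left(-3 + 4356\right) = -3080 - 4353 = -7433$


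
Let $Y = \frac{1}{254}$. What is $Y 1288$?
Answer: $\frac{644}{127} \approx 5.0709$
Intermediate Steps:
$Y = \frac{1}{254} \approx 0.003937$
$Y 1288 = \frac{1}{254} \cdot 1288 = \frac{644}{127}$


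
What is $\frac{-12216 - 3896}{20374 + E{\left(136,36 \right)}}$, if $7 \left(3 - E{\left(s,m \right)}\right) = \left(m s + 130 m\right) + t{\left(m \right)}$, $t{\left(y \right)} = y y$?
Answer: $- \frac{112784}{131767} \approx -0.85594$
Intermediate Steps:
$t{\left(y \right)} = y^{2}$
$E{\left(s,m \right)} = 3 - \frac{130 m}{7} - \frac{m^{2}}{7} - \frac{m s}{7}$ ($E{\left(s,m \right)} = 3 - \frac{\left(m s + 130 m\right) + m^{2}}{7} = 3 - \frac{\left(130 m + m s\right) + m^{2}}{7} = 3 - \frac{m^{2} + 130 m + m s}{7} = 3 - \left(\frac{m^{2}}{7} + \frac{130 m}{7} + \frac{m s}{7}\right) = 3 - \frac{130 m}{7} - \frac{m^{2}}{7} - \frac{m s}{7}$)
$\frac{-12216 - 3896}{20374 + E{\left(136,36 \right)}} = \frac{-12216 - 3896}{20374 - \left(\frac{4659}{7} + \frac{1296}{7} + \frac{4896}{7}\right)} = - \frac{16112}{20374 - \frac{10851}{7}} = - \frac{16112}{\frac{131767}{7}} = \left(-16112\right) \frac{7}{131767} = - \frac{112784}{131767}$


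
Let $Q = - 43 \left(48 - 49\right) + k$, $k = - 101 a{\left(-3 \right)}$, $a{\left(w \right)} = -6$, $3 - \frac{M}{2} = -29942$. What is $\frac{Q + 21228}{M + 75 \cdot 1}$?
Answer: $\frac{21877}{59965} \approx 0.36483$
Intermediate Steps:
$M = 59890$ ($M = 6 - -59884 = 6 + 59884 = 59890$)
$k = 606$ ($k = \left(-101\right) \left(-6\right) = 606$)
$Q = 649$ ($Q = - 43 \left(48 - 49\right) + 606 = \left(-43\right) \left(-1\right) + 606 = 43 + 606 = 649$)
$\frac{Q + 21228}{M + 75 \cdot 1} = \frac{649 + 21228}{59890 + 75 \cdot 1} = \frac{21877}{59890 + 75} = \frac{21877}{59965}$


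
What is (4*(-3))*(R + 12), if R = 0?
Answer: -144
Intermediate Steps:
(4*(-3))*(R + 12) = (4*(-3))*(0 + 12) = -12*12 = -144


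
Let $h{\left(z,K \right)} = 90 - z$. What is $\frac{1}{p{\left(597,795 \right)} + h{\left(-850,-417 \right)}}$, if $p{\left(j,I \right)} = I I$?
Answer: $\frac{1}{632965} \approx 1.5799 \cdot 10^{-6}$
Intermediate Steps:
$p{\left(j,I \right)} = I^{2}$
$\frac{1}{p{\left(597,795 \right)} + h{\left(-850,-417 \right)}} = \frac{1}{795^{2} + \left(90 - -850\right)} = \frac{1}{632025 + \left(90 + 850\right)} = \frac{1}{632025 + 940} = \frac{1}{632965}$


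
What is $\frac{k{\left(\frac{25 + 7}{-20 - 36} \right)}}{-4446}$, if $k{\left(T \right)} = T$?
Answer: $\frac{2}{15561} \approx 0.00012853$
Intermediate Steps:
$\frac{k{\left(\frac{25 + 7}{-20 - 36} \right)}}{-4446} = \frac{\left(25 + 7\right) \frac{1}{-20 - 36}}{-4446} = \frac{32}{-56} \left(- \frac{1}{4446}\right) = 32 \left(- \frac{1}{56}\right) \left(- \frac{1}{4446}\right) = \left(- \frac{4}{7}\right) \left(- \frac{1}{4446}\right) = \frac{2}{15561}$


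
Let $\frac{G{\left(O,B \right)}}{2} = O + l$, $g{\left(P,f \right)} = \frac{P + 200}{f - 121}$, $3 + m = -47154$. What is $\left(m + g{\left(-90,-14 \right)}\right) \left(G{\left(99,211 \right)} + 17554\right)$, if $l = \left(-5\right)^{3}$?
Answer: $- \frac{7428204674}{9} \approx -8.2536 \cdot 10^{8}$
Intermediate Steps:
$m = -47157$ ($m = -3 - 47154 = -47157$)
$g{\left(P,f \right)} = \frac{200 + P}{-121 + f}$
$l = -125$
$G{\left(O,B \right)} = -250 + 2 O$ ($G{\left(O,B \right)} = 2 \left(O - 125\right) = 2 \left(-125 + O\right) = -250 + 2 O$)
$\left(m + g{\left(-90,-14 \right)}\right) \left(G{\left(99,211 \right)} + 17554\right) = \left(-47157 + \frac{200 - 90}{-121 - 14}\right) \left(\left(-250 + 2 \cdot 99\right) + 17554\right) = \left(-47157 + \frac{1}{-135} \cdot 110\right) \left(\left(-250 + 198\right) + 17554\right) = \left(-47157 - \frac{22}{27}\right) \left(-52 + 17554\right) = \left(-47157 - \frac{22}{27}\right) 17502 = \left(- \frac{1273261}{27}\right) 17502 = - \frac{7428204674}{9}$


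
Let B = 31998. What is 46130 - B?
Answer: 14132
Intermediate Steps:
46130 - B = 46130 - 1*31998 = 46130 - 31998 = 14132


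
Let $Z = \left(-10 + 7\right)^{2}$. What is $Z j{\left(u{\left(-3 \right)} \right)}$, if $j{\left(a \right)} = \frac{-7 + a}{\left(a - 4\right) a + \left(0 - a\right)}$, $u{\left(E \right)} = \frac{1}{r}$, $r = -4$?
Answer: $- \frac{348}{7} \approx -49.714$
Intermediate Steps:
$u{\left(E \right)} = - \frac{1}{4}$ ($u{\left(E \right)} = \frac{1}{-4} = - \frac{1}{4}$)
$j{\left(a \right)} = \frac{-7 + a}{- a + a \left(-4 + a\right)}$ ($j{\left(a \right)} = \frac{-7 + a}{\left(-4 + a\right) a - a} = \frac{-7 + a}{a \left(-4 + a\right) - a} = \frac{-7 + a}{- a + a \left(-4 + a\right)}$)
$Z = 9$ ($Z = \left(-3\right)^{2} = 9$)
$Z j{\left(u{\left(-3 \right)} \right)} = 9 \frac{-7 - \frac{1}{4}}{\left(- \frac{1}{4}\right) \left(-5 - \frac{1}{4}\right)} = 9 \left(\left(-4\right) \frac{1}{- \frac{21}{4}} \left(- \frac{29}{4}\right)\right) = 9 \left(\left(-4\right) \left(- \frac{4}{21}\right) \left(- \frac{29}{4}\right)\right) = 9 \left(- \frac{116}{21}\right) = - \frac{348}{7}$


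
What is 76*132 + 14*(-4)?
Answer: 9976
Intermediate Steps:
76*132 + 14*(-4) = 10032 - 56 = 9976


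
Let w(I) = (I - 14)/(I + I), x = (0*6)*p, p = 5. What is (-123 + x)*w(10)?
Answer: 123/5 ≈ 24.600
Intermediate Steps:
x = 0 (x = (0*6)*5 = 0*5 = 0)
w(I) = (-14 + I)/(2*I) (w(I) = (-14 + I)/((2*I)) = (-14 + I)*(1/(2*I)) = (-14 + I)/(2*I))
(-123 + x)*w(10) = (-123 + 0)*((½)*(-14 + 10)/10) = -123*(-4)/(2*10) = -123*(-⅕) = 123/5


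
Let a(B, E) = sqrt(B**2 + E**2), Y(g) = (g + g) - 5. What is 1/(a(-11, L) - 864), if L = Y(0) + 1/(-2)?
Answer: -3456/2985379 - 22*sqrt(5)/2985379 ≈ -0.0011741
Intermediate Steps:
Y(g) = -5 + 2*g (Y(g) = 2*g - 5 = -5 + 2*g)
L = -11/2 (L = (-5 + 2*0) + 1/(-2) = (-5 + 0) - 1/2 = -5 - 1/2 = -11/2 ≈ -5.5000)
1/(a(-11, L) - 864) = 1/(sqrt((-11)**2 + (-11/2)**2) - 864) = 1/(sqrt(121 + 121/4) - 864) = 1/(sqrt(605/4) - 864) = 1/(11*sqrt(5)/2 - 864) = 1/(-864 + 11*sqrt(5)/2)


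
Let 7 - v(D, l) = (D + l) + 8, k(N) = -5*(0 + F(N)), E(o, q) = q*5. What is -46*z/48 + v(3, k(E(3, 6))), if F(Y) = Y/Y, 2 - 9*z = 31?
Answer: 883/216 ≈ 4.0880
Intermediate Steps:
z = -29/9 (z = 2/9 - ⅑*31 = 2/9 - 31/9 = -29/9 ≈ -3.2222)
E(o, q) = 5*q
F(Y) = 1
k(N) = -5 (k(N) = -5*(0 + 1) = -5*1 = -5)
v(D, l) = -1 - D - l (v(D, l) = 7 - ((D + l) + 8) = 7 - (8 + D + l) = 7 + (-8 - D - l) = -1 - D - l)
-46*z/48 + v(3, k(E(3, 6))) = -(-1334)/(9*48) + (-1 - 1*3 - 1*(-5)) = -(-1334)/(9*48) + (-1 - 3 + 5) = -46*(-29/432) + 1 = 667/216 + 1 = 883/216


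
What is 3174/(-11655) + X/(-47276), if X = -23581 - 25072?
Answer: 138998897/183667260 ≈ 0.75680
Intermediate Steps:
X = -48653
3174/(-11655) + X/(-47276) = 3174/(-11655) - 48653/(-47276) = 3174*(-1/11655) - 48653*(-1/47276) = -1058/3885 + 48653/47276 = 138998897/183667260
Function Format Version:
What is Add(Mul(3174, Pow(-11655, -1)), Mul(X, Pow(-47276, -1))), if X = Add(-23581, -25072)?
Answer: Rational(138998897, 183667260) ≈ 0.75680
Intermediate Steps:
X = -48653
Add(Mul(3174, Pow(-11655, -1)), Mul(X, Pow(-47276, -1))) = Add(Mul(3174, Pow(-11655, -1)), Mul(-48653, Pow(-47276, -1))) = Add(Mul(3174, Rational(-1, 11655)), Mul(-48653, Rational(-1, 47276))) = Add(Rational(-1058, 3885), Rational(48653, 47276)) = Rational(138998897, 183667260)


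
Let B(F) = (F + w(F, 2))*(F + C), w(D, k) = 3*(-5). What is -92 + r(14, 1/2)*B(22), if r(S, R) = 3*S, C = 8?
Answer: 8728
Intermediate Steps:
w(D, k) = -15
B(F) = (-15 + F)*(8 + F) (B(F) = (F - 15)*(F + 8) = (-15 + F)*(8 + F))
-92 + r(14, 1/2)*B(22) = -92 + (3*14)*(-120 + 22**2 - 7*22) = -92 + 42*(-120 + 484 - 154) = -92 + 42*210 = -92 + 8820 = 8728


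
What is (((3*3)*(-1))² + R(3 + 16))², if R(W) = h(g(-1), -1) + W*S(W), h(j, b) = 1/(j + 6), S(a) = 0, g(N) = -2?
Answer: 105625/16 ≈ 6601.6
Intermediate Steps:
h(j, b) = 1/(6 + j)
R(W) = ¼ (R(W) = 1/(6 - 2) + W*0 = 1/4 + 0 = ¼ + 0 = ¼)
(((3*3)*(-1))² + R(3 + 16))² = (((3*3)*(-1))² + ¼)² = ((9*(-1))² + ¼)² = ((-9)² + ¼)² = (81 + ¼)² = (325/4)² = 105625/16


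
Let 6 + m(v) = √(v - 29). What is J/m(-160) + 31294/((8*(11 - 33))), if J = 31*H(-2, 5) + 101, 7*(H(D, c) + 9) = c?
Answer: -8022659/46200 + 1091*I*√21/525 ≈ -173.65 + 9.523*I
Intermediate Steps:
H(D, c) = -9 + c/7
m(v) = -6 + √(-29 + v) (m(v) = -6 + √(v - 29) = -6 + √(-29 + v))
J = -1091/7 (J = 31*(-9 + (⅐)*5) + 101 = 31*(-9 + 5/7) + 101 = 31*(-58/7) + 101 = -1798/7 + 101 = -1091/7 ≈ -155.86)
J/m(-160) + 31294/((8*(11 - 33))) = -1091/(7*(-6 + √(-29 - 160))) + 31294/((8*(11 - 33))) = -1091/(7*(-6 + √(-189))) + 31294/((8*(-22))) = -1091/(7*(-6 + 3*I*√21)) + 31294/(-176) = -1091/(7*(-6 + 3*I*√21)) + 31294*(-1/176) = -1091/(7*(-6 + 3*I*√21)) - 15647/88 = -15647/88 - 1091/(7*(-6 + 3*I*√21))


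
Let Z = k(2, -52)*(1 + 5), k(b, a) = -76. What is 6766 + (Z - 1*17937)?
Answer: -11627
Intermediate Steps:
Z = -456 (Z = -76*(1 + 5) = -76*6 = -456)
6766 + (Z - 1*17937) = 6766 + (-456 - 1*17937) = 6766 + (-456 - 17937) = 6766 - 18393 = -11627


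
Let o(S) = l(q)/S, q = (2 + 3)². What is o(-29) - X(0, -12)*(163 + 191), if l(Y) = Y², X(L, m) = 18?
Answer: -185413/29 ≈ -6393.6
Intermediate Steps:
q = 25 (q = 5² = 25)
o(S) = 625/S (o(S) = 25²/S = 625/S)
o(-29) - X(0, -12)*(163 + 191) = 625/(-29) - 18*(163 + 191) = 625*(-1/29) - 18*354 = -625/29 - 1*6372 = -625/29 - 6372 = -185413/29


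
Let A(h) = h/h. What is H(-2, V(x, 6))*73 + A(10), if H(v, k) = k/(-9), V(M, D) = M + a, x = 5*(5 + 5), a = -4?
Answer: -3349/9 ≈ -372.11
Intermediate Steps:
A(h) = 1
x = 50 (x = 5*10 = 50)
V(M, D) = -4 + M (V(M, D) = M - 4 = -4 + M)
H(v, k) = -k/9 (H(v, k) = k*(-⅑) = -k/9)
H(-2, V(x, 6))*73 + A(10) = -(-4 + 50)/9*73 + 1 = -⅑*46*73 + 1 = -46/9*73 + 1 = -3358/9 + 1 = -3349/9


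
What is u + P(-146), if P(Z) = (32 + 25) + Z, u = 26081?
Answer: 25992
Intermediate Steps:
P(Z) = 57 + Z
u + P(-146) = 26081 + (57 - 146) = 26081 - 89 = 25992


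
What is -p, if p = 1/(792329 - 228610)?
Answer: -1/563719 ≈ -1.7739e-6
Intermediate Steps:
p = 1/563719 ≈ 1.7739e-6
-p = -1*1/563719 = -1/563719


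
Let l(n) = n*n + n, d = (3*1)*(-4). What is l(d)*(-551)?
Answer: -72732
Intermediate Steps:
d = -12 (d = 3*(-4) = -12)
l(n) = n + n² (l(n) = n² + n = n + n²)
l(d)*(-551) = -12*(1 - 12)*(-551) = -12*(-11)*(-551) = 132*(-551) = -72732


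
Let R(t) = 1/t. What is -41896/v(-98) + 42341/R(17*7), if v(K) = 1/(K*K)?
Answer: -397330605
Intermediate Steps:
v(K) = K⁻² (v(K) = 1/(K²) = K⁻²)
-41896/v(-98) + 42341/R(17*7) = -41896/((-98)⁻²) + 42341/(1/(17*7)) = -41896/1/9604 + 42341/(1/119) = -41896*9604 + 42341/(1/119) = -402369184 + 42341*119 = -402369184 + 5038579 = -397330605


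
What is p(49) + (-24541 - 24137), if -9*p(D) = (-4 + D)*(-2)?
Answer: -48668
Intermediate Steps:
p(D) = -8/9 + 2*D/9 (p(D) = -(-4 + D)*(-2)/9 = -(8 - 2*D)/9 = -8/9 + 2*D/9)
p(49) + (-24541 - 24137) = (-8/9 + (2/9)*49) + (-24541 - 24137) = (-8/9 + 98/9) - 48678 = 10 - 48678 = -48668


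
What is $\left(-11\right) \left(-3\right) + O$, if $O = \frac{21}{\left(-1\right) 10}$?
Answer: $\frac{309}{10} \approx 30.9$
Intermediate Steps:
$O = - \frac{21}{10}$ ($O = \frac{21}{-10} = 21 \left(- \frac{1}{10}\right) = - \frac{21}{10} \approx -2.1$)
$\left(-11\right) \left(-3\right) + O = \left(-11\right) \left(-3\right) - \frac{21}{10} = 33 - \frac{21}{10} = \frac{309}{10}$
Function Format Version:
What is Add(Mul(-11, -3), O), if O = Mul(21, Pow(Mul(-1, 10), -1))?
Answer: Rational(309, 10) ≈ 30.900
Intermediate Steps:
O = Rational(-21, 10) (O = Mul(21, Pow(-10, -1)) = Mul(21, Rational(-1, 10)) = Rational(-21, 10) ≈ -2.1000)
Add(Mul(-11, -3), O) = Add(Mul(-11, -3), Rational(-21, 10)) = Add(33, Rational(-21, 10)) = Rational(309, 10)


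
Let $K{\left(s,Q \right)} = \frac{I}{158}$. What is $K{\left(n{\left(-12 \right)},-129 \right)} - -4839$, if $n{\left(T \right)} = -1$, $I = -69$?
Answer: $\frac{764493}{158} \approx 4838.6$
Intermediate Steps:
$K{\left(s,Q \right)} = - \frac{69}{158}$
$K{\left(n{\left(-12 \right)},-129 \right)} - -4839 = - \frac{69}{158} - -4839 = - \frac{69}{158} + 4839 = \frac{764493}{158}$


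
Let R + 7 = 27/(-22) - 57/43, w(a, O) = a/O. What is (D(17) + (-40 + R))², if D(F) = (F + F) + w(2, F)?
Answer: 61617636441/258630724 ≈ 238.25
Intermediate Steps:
D(F) = 2*F + 2/F (D(F) = (F + F) + 2/F = 2*F + 2/F)
R = -9037/946 (R = -7 + (27/(-22) - 57/43) = -7 + (27*(-1/22) - 57*1/43) = -7 + (-27/22 - 57/43) = -7 - 2415/946 = -9037/946 ≈ -9.5529)
(D(17) + (-40 + R))² = ((2*17 + 2/17) + (-40 - 9037/946))² = ((34 + 2*(1/17)) - 46877/946)² = ((34 + 2/17) - 46877/946)² = (580/17 - 46877/946)² = (-248229/16082)² = 61617636441/258630724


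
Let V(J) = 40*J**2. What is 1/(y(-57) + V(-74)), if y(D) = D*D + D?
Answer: 1/222232 ≈ 4.4998e-6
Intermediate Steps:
y(D) = D + D**2 (y(D) = D**2 + D = D + D**2)
1/(y(-57) + V(-74)) = 1/(-57*(1 - 57) + 40*(-74)**2) = 1/(-57*(-56) + 40*5476) = 1/(3192 + 219040) = 1/222232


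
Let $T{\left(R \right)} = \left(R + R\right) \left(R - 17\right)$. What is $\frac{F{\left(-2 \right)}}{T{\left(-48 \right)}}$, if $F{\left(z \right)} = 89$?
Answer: $\frac{89}{6240} \approx 0.014263$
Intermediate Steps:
$T{\left(R \right)} = 2 R \left(-17 + R\right)$
$\frac{F{\left(-2 \right)}}{T{\left(-48 \right)}} = \frac{89}{2 \left(-48\right) \left(-17 - 48\right)} = \frac{89}{2 \left(-48\right) \left(-65\right)} = \frac{89}{6240}$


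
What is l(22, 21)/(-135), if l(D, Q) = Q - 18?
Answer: -1/45 ≈ -0.022222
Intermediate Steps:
l(D, Q) = -18 + Q
l(22, 21)/(-135) = (-18 + 21)/(-135) = 3*(-1/135) = -1/45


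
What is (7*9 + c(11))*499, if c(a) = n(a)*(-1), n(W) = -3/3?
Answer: 31936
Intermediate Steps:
n(W) = -1 (n(W) = -3*⅓ = -1)
c(a) = 1 (c(a) = -1*(-1) = 1)
(7*9 + c(11))*499 = (7*9 + 1)*499 = (63 + 1)*499 = 64*499 = 31936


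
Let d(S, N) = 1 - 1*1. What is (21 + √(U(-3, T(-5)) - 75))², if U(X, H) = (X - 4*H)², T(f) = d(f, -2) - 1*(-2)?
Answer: (21 + √46)² ≈ 771.86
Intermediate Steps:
d(S, N) = 0 (d(S, N) = 1 - 1 = 0)
T(f) = 2 (T(f) = 0 - 1*(-2) = 0 + 2 = 2)
(21 + √(U(-3, T(-5)) - 75))² = (21 + √((-1*(-3) + 4*2)² - 75))² = (21 + √((3 + 8)² - 75))² = (21 + √(11² - 75))² = (21 + √(121 - 75))² = (21 + √46)²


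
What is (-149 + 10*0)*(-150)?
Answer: 22350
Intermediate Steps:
(-149 + 10*0)*(-150) = (-149 + 0)*(-150) = -149*(-150) = 22350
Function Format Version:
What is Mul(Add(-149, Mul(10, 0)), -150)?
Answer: 22350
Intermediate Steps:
Mul(Add(-149, Mul(10, 0)), -150) = Mul(Add(-149, 0), -150) = Mul(-149, -150) = 22350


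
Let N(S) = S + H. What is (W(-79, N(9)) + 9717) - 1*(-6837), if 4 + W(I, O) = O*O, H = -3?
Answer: 16586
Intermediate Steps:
N(S) = -3 + S (N(S) = S - 3 = -3 + S)
W(I, O) = -4 + O² (W(I, O) = -4 + O*O = -4 + O²)
(W(-79, N(9)) + 9717) - 1*(-6837) = ((-4 + (-3 + 9)²) + 9717) - 1*(-6837) = ((-4 + 6²) + 9717) + 6837 = ((-4 + 36) + 9717) + 6837 = (32 + 9717) + 6837 = 9749 + 6837 = 16586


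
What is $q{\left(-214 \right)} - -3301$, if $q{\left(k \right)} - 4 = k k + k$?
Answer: $48887$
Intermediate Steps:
$q{\left(k \right)} = 4 + k + k^{2}$ ($q{\left(k \right)} = 4 + \left(k k + k\right) = 4 + \left(k^{2} + k\right) = 4 + \left(k + k^{2}\right) = 4 + k + k^{2}$)
$q{\left(-214 \right)} - -3301 = \left(4 - 214 + \left(-214\right)^{2}\right) - -3301 = \left(4 - 214 + 45796\right) + 3301 = 45586 + 3301 = 48887$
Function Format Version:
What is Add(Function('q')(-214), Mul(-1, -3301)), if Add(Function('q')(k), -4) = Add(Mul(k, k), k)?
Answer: 48887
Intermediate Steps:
Function('q')(k) = Add(4, k, Pow(k, 2)) (Function('q')(k) = Add(4, Add(Mul(k, k), k)) = Add(4, Add(Pow(k, 2), k)) = Add(4, Add(k, Pow(k, 2))) = Add(4, k, Pow(k, 2)))
Add(Function('q')(-214), Mul(-1, -3301)) = Add(Add(4, -214, Pow(-214, 2)), Mul(-1, -3301)) = Add(Add(4, -214, 45796), 3301) = Add(45586, 3301) = 48887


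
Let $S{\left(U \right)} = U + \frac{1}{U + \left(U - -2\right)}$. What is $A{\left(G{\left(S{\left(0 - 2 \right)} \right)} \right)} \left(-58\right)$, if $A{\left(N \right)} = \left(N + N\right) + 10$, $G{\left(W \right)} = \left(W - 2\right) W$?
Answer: $-1885$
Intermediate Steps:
$S{\left(U \right)} = U + \frac{1}{2 + 2 U}$ ($S{\left(U \right)} = U + \frac{1}{U + \left(U + 2\right)} = U + \frac{1}{U + \left(2 + U\right)} = U + \frac{1}{2 + 2 U}$)
$G{\left(W \right)} = W \left(-2 + W\right)$ ($G{\left(W \right)} = \left(-2 + W\right) W = W \left(-2 + W\right)$)
$A{\left(N \right)} = 10 + 2 N$ ($A{\left(N \right)} = 2 N + 10 = 10 + 2 N$)
$A{\left(G{\left(S{\left(0 - 2 \right)} \right)} \right)} \left(-58\right) = \left(10 + 2 \frac{\frac{1}{2} + \left(0 - 2\right) + \left(0 - 2\right)^{2}}{1 + \left(0 - 2\right)} \left(-2 + \frac{\frac{1}{2} + \left(0 - 2\right) + \left(0 - 2\right)^{2}}{1 + \left(0 - 2\right)}\right)\right) \left(-58\right) = \left(10 + 2 \frac{\frac{1}{2} - 2 + \left(-2\right)^{2}}{1 - 2} \left(-2 + \frac{\frac{1}{2} - 2 + \left(-2\right)^{2}}{1 - 2}\right)\right) \left(-58\right) = \left(10 + 2 \frac{\frac{1}{2} - 2 + 4}{-1} \left(-2 + \frac{\frac{1}{2} - 2 + 4}{-1}\right)\right) \left(-58\right) = \left(10 + 2 \left(-1\right) \frac{5}{2} \left(-2 - \frac{5}{2}\right)\right) \left(-58\right) = \left(10 + 2 \left(- \frac{5 \left(-2 - \frac{5}{2}\right)}{2}\right)\right) \left(-58\right) = \left(10 + 2 \left(\left(- \frac{5}{2}\right) \left(- \frac{9}{2}\right)\right)\right) \left(-58\right) = \left(10 + 2 \cdot \frac{45}{4}\right) \left(-58\right) = \left(10 + \frac{45}{2}\right) \left(-58\right) = \frac{65}{2} \left(-58\right) = -1885$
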